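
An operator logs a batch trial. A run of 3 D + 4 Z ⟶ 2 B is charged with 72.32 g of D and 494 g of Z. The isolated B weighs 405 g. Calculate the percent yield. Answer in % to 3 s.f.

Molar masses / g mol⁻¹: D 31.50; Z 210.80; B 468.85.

73.7 %

n(D) = 72.32 / 31.50 = 2.296 mol
n(Z) = 494.0 / 210.80 = 2.343 mol
n/ν for D = 2.296/3 = 0.7653
n/ν for Z = 2.343/4 = 0.5858
Smallest n/ν is Z → limiting reagent.
theoretical n(B) = (2/4) × 2.343 = 1.172 mol → 549.5 g
% yield = 405 / 549.5 × 100 = 73.70 %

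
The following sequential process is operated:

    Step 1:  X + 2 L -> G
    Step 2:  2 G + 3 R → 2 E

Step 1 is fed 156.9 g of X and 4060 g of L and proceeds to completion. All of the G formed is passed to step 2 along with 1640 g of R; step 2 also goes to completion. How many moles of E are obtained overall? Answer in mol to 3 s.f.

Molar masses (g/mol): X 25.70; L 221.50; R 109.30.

Step 1:
n(X) = 156.9 / 25.70 = 6.105 mol
n(L) = 4060 / 221.50 = 18.33 mol
n/ν for X = 6.105/1 = 6.105
n/ν for L = 18.33/2 = 9.165
Smallest n/ν is X → limiting reagent.
n(G) produced = (1/1) × 6.105 = 6.105 mol
Step 2:
n(G) available = 6.105 mol
n(R) = 1640 / 109.30 = 15.00 mol
n/ν for G = 6.105/2 = 3.053
n/ν for R = 15.00/3 = 5.000
Smallest n/ν is G → limiting reagent.
n(E) = (2/2) × 6.105 = 6.105 mol

6.11 mol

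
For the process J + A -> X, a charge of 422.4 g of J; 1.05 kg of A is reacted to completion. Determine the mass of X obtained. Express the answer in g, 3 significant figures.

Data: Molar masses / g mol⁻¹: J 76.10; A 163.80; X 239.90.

1330 g

n(J) = 422.4 / 76.10 = 5.551 mol
n(A) = 1.050×1000 / 163.80 = 6.410 mol
n/ν for J = 5.551/1 = 5.551
n/ν for A = 6.410/1 = 6.410
Smallest n/ν is J → limiting reagent.
n(X) = (1/1) × 5.551 = 5.551 mol
mass = 5.551 × 239.90 = 1332 g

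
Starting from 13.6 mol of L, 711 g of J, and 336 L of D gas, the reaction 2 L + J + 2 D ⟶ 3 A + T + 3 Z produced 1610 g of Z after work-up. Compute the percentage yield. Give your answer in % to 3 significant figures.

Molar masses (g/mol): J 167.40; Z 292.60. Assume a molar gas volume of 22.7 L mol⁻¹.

n(L) = 13.60 mol
n(J) = 711.0 / 167.40 = 4.247 mol
n(D) = 336.0 / 22.7 = 14.80 mol
n/ν for L = 13.60/2 = 6.800
n/ν for J = 4.247/1 = 4.247
n/ν for D = 14.80/2 = 7.400
Smallest n/ν is J → limiting reagent.
theoretical n(Z) = (3/1) × 4.247 = 12.74 mol → 3728 g
% yield = 1610 / 3728 × 100 = 43.19 %

43.2 %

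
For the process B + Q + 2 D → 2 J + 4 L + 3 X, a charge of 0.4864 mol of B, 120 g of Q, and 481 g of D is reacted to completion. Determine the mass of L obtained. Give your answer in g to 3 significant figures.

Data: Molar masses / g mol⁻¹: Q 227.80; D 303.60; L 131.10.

n(B) = 0.4864 mol
n(Q) = 120.0 / 227.80 = 0.5268 mol
n(D) = 481.0 / 303.60 = 1.584 mol
n/ν → B: 0.4864, Q: 0.5268, D: 0.7920; B is limiting.
n(L) = (4/1) × 0.4864 = 1.946 mol
mass = 1.946 × 131.10 = 255.1 g

255 g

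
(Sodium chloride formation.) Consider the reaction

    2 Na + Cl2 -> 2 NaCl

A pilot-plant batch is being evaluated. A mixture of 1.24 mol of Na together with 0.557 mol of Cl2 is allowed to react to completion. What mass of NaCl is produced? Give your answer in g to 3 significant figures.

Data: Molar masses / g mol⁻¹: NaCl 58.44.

n(Na) = 1.240 mol
n(Cl2) = 0.5570 mol
n/ν for Na = 1.240/2 = 0.6200
n/ν for Cl2 = 0.5570/1 = 0.5570
Smallest n/ν is Cl2 → limiting reagent.
n(NaCl) = (2/1) × 0.5570 = 1.114 mol
mass = 1.114 × 58.44 = 65.10 g

65.1 g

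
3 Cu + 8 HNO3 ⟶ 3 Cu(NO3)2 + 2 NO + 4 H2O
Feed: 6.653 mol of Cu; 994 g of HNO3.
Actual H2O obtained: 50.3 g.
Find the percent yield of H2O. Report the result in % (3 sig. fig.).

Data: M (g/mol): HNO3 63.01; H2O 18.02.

35.4 %

n(Cu) = 6.653 mol
n(HNO3) = 994.0 / 63.01 = 15.78 mol
n/ν for Cu = 6.653/3 = 2.218
n/ν for HNO3 = 15.78/8 = 1.973
Smallest n/ν is HNO3 → limiting reagent.
theoretical n(H2O) = (4/8) × 15.78 = 7.890 mol → 142.2 g
% yield = 50.3 / 142.2 × 100 = 35.37 %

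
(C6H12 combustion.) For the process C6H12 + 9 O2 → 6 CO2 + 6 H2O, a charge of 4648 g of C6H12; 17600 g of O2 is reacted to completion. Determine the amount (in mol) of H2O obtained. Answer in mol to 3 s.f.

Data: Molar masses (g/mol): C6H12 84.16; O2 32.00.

331 mol

n(C6H12) = 4648 / 84.16 = 55.23 mol
n(O2) = 17600 / 32.00 = 550.0 mol
n/ν → C6H12: 55.23, O2: 61.11; C6H12 is limiting.
n(H2O) = (6/1) × 55.23 = 331.4 mol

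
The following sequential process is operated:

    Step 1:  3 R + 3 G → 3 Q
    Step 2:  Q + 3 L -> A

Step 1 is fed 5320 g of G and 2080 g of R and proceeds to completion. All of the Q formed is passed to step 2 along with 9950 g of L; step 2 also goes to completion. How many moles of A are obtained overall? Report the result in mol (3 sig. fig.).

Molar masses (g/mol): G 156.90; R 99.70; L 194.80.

17.0 mol

Step 1:
n(G) = 5320 / 156.90 = 33.91 mol
n(R) = 2080 / 99.70 = 20.86 mol
n/ν for G = 33.91/3 = 11.30
n/ν for R = 20.86/3 = 6.953
Smallest n/ν is R → limiting reagent.
n(Q) produced = (3/3) × 20.86 = 20.86 mol
Step 2:
n(Q) available = 20.86 mol
n(L) = 9950 / 194.80 = 51.08 mol
n/ν for Q = 20.86/1 = 20.86
n/ν for L = 51.08/3 = 17.03
Smallest n/ν is L → limiting reagent.
n(A) = (1/3) × 51.08 = 17.03 mol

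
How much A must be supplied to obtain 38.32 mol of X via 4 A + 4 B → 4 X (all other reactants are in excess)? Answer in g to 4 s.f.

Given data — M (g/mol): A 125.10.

4794 g

n(X) = 38.32 mol
n(A) = (4/4) × 38.32 = 38.32 mol
mass = 38.32 × 125.10 = 4794 g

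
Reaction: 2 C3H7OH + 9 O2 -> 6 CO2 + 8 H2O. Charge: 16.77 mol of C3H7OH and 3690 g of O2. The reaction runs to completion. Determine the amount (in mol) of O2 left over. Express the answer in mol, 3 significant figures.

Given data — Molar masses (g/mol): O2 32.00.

39.8 mol

n(C3H7OH) = 16.77 mol
n(O2) = 3690 / 32.00 = 115.3 mol
n/ν → C3H7OH: 8.385, O2: 12.81; C3H7OH is limiting.
O2 consumed = (9/2) × 16.77 = 75.47 mol
O2 remaining = 115.3 − 75.47 = 39.83 mol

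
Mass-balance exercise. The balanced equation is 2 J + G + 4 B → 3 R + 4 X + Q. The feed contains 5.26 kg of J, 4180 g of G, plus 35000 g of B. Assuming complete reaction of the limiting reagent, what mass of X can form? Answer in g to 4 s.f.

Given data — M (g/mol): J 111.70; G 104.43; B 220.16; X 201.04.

n(J) = 5.260×1000 / 111.70 = 47.09 mol
n(G) = 4180 / 104.43 = 40.03 mol
n(B) = 35000 / 220.16 = 159.0 mol
n/ν for J = 47.09/2 = 23.55
n/ν for G = 40.03/1 = 40.03
n/ν for B = 159.0/4 = 39.75
Smallest n/ν is J → limiting reagent.
n(X) = (4/2) × 47.09 = 94.18 mol
mass = 94.18 × 201.04 = 18930 g

18930 g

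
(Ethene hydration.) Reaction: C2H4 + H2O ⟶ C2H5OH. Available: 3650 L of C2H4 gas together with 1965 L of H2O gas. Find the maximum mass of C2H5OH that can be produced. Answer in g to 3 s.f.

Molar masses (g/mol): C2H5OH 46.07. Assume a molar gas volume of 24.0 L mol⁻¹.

n(C2H4) = 3650 / 24.0 = 152.1 mol
n(H2O) = 1965 / 24.0 = 81.88 mol
n/ν for C2H4 = 152.1/1 = 152.1
n/ν for H2O = 81.88/1 = 81.88
Smallest n/ν is H2O → limiting reagent.
n(C2H5OH) = (1/1) × 81.88 = 81.88 mol
mass = 81.88 × 46.07 = 3772 g

3770 g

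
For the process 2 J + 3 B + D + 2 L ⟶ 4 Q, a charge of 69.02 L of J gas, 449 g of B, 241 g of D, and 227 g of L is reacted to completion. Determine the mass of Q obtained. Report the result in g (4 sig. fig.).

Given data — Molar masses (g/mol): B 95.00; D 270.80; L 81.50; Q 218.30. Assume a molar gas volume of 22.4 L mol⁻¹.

777.1 g

n(J) = 69.02 / 22.4 = 3.081 mol
n(B) = 449.0 / 95.00 = 4.726 mol
n(D) = 241.0 / 270.80 = 0.8900 mol
n(L) = 227.0 / 81.50 = 2.785 mol
n/ν for J = 3.081/2 = 1.541
n/ν for B = 4.726/3 = 1.575
n/ν for D = 0.8900/1 = 0.8900
n/ν for L = 2.785/2 = 1.393
Smallest n/ν is D → limiting reagent.
n(Q) = (4/1) × 0.8900 = 3.560 mol
mass = 3.560 × 218.30 = 777.1 g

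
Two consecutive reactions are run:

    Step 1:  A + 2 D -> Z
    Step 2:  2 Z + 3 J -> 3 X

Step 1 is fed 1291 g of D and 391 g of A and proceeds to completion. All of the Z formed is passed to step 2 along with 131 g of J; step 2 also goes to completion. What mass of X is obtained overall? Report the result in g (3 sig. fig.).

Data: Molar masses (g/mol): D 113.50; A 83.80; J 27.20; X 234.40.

1130 g

Step 1:
n(D) = 1291 / 113.50 = 11.37 mol
n(A) = 391.0 / 83.80 = 4.666 mol
n/ν for D = 11.37/2 = 5.685
n/ν for A = 4.666/1 = 4.666
Smallest n/ν is A → limiting reagent.
n(Z) produced = (1/1) × 4.666 = 4.666 mol
Step 2:
n(Z) available = 4.666 mol
n(J) = 131.0 / 27.20 = 4.816 mol
n/ν for Z = 4.666/2 = 2.333
n/ν for J = 4.816/3 = 1.605
Smallest n/ν is J → limiting reagent.
n(X) = (3/3) × 4.816 = 4.816 mol
mass = 4.816 × 234.40 = 1129 g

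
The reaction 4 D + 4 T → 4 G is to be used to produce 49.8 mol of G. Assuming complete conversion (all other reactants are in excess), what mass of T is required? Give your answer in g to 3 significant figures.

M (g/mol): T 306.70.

n(G) = 49.80 mol
n(T) = (4/4) × 49.80 = 49.80 mol
mass = 49.80 × 306.70 = 15270 g

15300 g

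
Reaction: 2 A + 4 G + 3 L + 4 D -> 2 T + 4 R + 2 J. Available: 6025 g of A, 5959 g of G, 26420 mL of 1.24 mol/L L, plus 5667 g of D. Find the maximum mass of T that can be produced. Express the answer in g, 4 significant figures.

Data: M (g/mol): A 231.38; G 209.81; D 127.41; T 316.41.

4493 g

n(A) = 6025 / 231.38 = 26.04 mol
n(G) = 5959 / 209.81 = 28.40 mol
n(L) = 1.24 × 26420/1000 = 32.76 mol
n(D) = 5667 / 127.41 = 44.48 mol
n/ν for A = 26.04/2 = 13.02
n/ν for G = 28.40/4 = 7.100
n/ν for L = 32.76/3 = 10.92
n/ν for D = 44.48/4 = 11.12
Smallest n/ν is G → limiting reagent.
n(T) = (2/4) × 28.40 = 14.20 mol
mass = 14.20 × 316.41 = 4493 g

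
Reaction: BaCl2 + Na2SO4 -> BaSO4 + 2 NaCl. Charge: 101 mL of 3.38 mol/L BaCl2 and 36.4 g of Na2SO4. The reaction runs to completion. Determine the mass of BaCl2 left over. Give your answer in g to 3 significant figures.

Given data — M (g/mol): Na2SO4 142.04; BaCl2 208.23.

n(BaCl2) = 3.38 × 101.0/1000 = 0.3414 mol
n(Na2SO4) = 36.40 / 142.04 = 0.2563 mol
n/ν → BaCl2: 0.3414, Na2SO4: 0.2563; Na2SO4 is limiting.
BaCl2 consumed = (1/1) × 0.2563 = 0.2563 mol
BaCl2 remaining = 0.3414 − 0.2563 = 0.08510 mol
mass = 0.08510 × 208.23 = 17.72 g

17.7 g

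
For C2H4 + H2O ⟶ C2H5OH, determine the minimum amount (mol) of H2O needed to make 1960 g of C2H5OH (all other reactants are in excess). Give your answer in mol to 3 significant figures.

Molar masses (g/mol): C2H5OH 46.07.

42.5 mol

n(C2H5OH) = 1960 / 46.07 = 42.54 mol
n(H2O) = (1/1) × 42.54 = 42.54 mol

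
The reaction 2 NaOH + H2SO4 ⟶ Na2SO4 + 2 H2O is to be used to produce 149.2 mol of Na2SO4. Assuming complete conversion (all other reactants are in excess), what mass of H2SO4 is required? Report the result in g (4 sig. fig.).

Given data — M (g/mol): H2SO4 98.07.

14630 g

n(Na2SO4) = 149.2 mol
n(H2SO4) = (1/1) × 149.2 = 149.2 mol
mass = 149.2 × 98.07 = 14630 g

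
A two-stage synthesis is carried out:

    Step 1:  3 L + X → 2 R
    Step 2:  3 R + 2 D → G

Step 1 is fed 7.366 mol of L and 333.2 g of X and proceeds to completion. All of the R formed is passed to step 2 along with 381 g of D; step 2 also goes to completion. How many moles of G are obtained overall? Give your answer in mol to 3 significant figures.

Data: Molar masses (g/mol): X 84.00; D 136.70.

1.39 mol

Step 1:
n(L) = 7.366 mol
n(X) = 333.2 / 84.00 = 3.967 mol
n/ν → L: 2.455, X: 3.967; L is limiting.
n(R) produced = (2/3) × 7.366 = 4.911 mol
Step 2:
n(R) available = 4.911 mol
n(D) = 381.0 / 136.70 = 2.787 mol
n/ν → R: 1.637, D: 1.394; D is limiting.
n(G) = (1/2) × 2.787 = 1.394 mol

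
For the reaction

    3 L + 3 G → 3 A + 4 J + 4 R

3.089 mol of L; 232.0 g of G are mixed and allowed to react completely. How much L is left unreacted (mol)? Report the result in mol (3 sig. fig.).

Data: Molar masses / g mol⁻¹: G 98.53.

0.734 mol

n(L) = 3.089 mol
n(G) = 232.0 / 98.53 = 2.355 mol
n/ν for L = 3.089/3 = 1.030
n/ν for G = 2.355/3 = 0.7850
Smallest n/ν is G → limiting reagent.
L consumed = (3/3) × 2.355 = 2.355 mol
L remaining = 3.089 − 2.355 = 0.7340 mol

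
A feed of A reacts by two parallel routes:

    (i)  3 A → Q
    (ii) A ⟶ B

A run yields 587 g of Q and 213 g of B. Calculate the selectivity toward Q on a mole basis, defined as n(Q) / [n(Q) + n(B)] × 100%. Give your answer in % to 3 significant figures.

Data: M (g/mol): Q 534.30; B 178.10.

n(Q) = 587 / 534.30 = 1.099 mol
n(B) = 213 / 178.10 = 1.196 mol
selectivity = 1.099/(1.099+1.196) × 100 = 47.89 %

47.9 %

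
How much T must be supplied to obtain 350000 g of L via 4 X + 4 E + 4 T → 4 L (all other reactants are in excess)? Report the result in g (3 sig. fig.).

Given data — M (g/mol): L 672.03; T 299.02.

156000 g

n(L) = 350000 / 672.03 = 520.8 mol
n(T) = (4/4) × 520.8 = 520.8 mol
mass = 520.8 × 299.02 = 155700 g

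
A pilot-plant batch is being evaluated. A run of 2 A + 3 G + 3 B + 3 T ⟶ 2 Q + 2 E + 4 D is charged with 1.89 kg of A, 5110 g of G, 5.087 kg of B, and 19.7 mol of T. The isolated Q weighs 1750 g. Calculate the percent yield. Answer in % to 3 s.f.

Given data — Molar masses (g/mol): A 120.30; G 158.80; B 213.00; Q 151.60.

87.9 %

n(A) = 1.890×1000 / 120.30 = 15.71 mol
n(G) = 5110 / 158.80 = 32.18 mol
n(B) = 5.087×1000 / 213.00 = 23.88 mol
n(T) = 19.70 mol
n/ν for A = 15.71/2 = 7.855
n/ν for G = 32.18/3 = 10.73
n/ν for B = 23.88/3 = 7.960
n/ν for T = 19.70/3 = 6.567
Smallest n/ν is T → limiting reagent.
theoretical n(Q) = (2/3) × 19.70 = 13.13 mol → 1991 g
% yield = 1750 / 1991 × 100 = 87.90 %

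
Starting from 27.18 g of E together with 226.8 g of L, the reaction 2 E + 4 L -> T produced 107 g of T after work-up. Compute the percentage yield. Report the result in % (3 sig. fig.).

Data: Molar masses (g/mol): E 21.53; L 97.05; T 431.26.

n(E) = 27.18 / 21.53 = 1.262 mol
n(L) = 226.8 / 97.05 = 2.337 mol
n/ν → E: 0.6310, L: 0.5843; L is limiting.
theoretical n(T) = (1/4) × 2.337 = 0.5843 mol → 252.0 g
% yield = 107 / 252.0 × 100 = 42.46 %

42.5 %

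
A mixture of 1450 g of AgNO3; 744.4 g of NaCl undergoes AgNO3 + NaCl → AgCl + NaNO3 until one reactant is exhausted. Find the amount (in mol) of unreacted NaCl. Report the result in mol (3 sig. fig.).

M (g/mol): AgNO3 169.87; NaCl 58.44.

n(AgNO3) = 1450 / 169.87 = 8.536 mol
n(NaCl) = 744.4 / 58.44 = 12.74 mol
n/ν → AgNO3: 8.536, NaCl: 12.74; AgNO3 is limiting.
NaCl consumed = (1/1) × 8.536 = 8.536 mol
NaCl remaining = 12.74 − 8.536 = 4.204 mol

4.20 mol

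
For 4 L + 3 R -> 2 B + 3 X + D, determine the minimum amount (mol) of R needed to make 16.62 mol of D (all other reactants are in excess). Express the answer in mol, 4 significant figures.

49.86 mol

n(D) = 16.62 mol
n(R) = (3/1) × 16.62 = 49.86 mol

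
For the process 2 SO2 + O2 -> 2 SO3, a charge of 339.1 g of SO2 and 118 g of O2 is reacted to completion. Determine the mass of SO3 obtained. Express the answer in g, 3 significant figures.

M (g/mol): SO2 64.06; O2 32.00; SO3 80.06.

n(SO2) = 339.1 / 64.06 = 5.293 mol
n(O2) = 118.0 / 32.00 = 3.688 mol
n/ν → SO2: 2.647, O2: 3.688; SO2 is limiting.
n(SO3) = (2/2) × 5.293 = 5.293 mol
mass = 5.293 × 80.06 = 423.8 g

424 g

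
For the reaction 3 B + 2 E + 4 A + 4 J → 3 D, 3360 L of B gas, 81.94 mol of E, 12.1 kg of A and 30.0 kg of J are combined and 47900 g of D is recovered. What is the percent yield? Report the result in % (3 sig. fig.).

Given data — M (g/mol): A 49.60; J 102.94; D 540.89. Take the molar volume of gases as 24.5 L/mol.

72.1 %

n(B) = 3360 / 24.5 = 137.1 mol
n(E) = 81.94 mol
n(A) = 12.10×1000 / 49.60 = 244.0 mol
n(J) = 30.00×1000 / 102.94 = 291.4 mol
n/ν → B: 45.70, E: 40.97, A: 61.00, J: 72.85; E is limiting.
theoretical n(D) = (3/2) × 81.94 = 122.9 mol → 66480 g
% yield = 47900 / 66480 × 100 = 72.05 %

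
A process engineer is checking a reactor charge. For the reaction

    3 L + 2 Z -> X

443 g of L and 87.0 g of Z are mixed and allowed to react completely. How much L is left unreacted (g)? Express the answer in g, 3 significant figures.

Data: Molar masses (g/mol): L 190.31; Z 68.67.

81.3 g

n(L) = 443.0 / 190.31 = 2.328 mol
n(Z) = 87.00 / 68.67 = 1.267 mol
n/ν for L = 2.328/3 = 0.7760
n/ν for Z = 1.267/2 = 0.6335
Smallest n/ν is Z → limiting reagent.
L consumed = (3/2) × 1.267 = 1.901 mol
L remaining = 2.328 − 1.901 = 0.4270 mol
mass = 0.4270 × 190.31 = 81.26 g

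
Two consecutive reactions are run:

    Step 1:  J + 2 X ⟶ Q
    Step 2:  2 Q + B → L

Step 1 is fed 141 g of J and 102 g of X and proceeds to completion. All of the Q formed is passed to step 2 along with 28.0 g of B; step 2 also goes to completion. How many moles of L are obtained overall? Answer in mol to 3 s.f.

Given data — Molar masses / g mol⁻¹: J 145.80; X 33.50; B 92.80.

Step 1:
n(J) = 141.0 / 145.80 = 0.9671 mol
n(X) = 102.0 / 33.50 = 3.045 mol
n/ν → J: 0.9671, X: 1.523; J is limiting.
n(Q) produced = (1/1) × 0.9671 = 0.9671 mol
Step 2:
n(Q) available = 0.9671 mol
n(B) = 28.00 / 92.80 = 0.3017 mol
n/ν → Q: 0.4836, B: 0.3017; B is limiting.
n(L) = (1/1) × 0.3017 = 0.3017 mol

0.302 mol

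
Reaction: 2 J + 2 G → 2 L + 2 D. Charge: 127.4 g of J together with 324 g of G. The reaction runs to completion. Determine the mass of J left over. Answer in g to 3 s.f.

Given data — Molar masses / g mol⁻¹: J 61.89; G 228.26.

n(J) = 127.4 / 61.89 = 2.058 mol
n(G) = 324.0 / 228.26 = 1.419 mol
n/ν for J = 2.058/2 = 1.029
n/ν for G = 1.419/2 = 0.7095
Smallest n/ν is G → limiting reagent.
J consumed = (2/2) × 1.419 = 1.419 mol
J remaining = 2.058 − 1.419 = 0.6390 mol
mass = 0.6390 × 61.89 = 39.55 g

39.6 g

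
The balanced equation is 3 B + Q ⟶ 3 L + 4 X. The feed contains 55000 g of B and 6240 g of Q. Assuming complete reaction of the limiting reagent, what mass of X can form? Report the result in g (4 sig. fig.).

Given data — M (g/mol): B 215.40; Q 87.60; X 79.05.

n(B) = 55000 / 215.40 = 255.3 mol
n(Q) = 6240 / 87.60 = 71.23 mol
n/ν → B: 85.10, Q: 71.23; Q is limiting.
n(X) = (4/1) × 71.23 = 284.9 mol
mass = 284.9 × 79.05 = 22520 g

22520 g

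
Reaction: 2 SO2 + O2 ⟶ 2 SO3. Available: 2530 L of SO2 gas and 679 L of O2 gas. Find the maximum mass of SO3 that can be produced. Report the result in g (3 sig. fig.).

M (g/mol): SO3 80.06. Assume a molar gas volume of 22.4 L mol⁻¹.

n(SO2) = 2530 / 22.4 = 112.9 mol
n(O2) = 679.0 / 22.4 = 30.31 mol
n/ν → SO2: 56.45, O2: 30.31; O2 is limiting.
n(SO3) = (2/1) × 30.31 = 60.62 mol
mass = 60.62 × 80.06 = 4853 g

4850 g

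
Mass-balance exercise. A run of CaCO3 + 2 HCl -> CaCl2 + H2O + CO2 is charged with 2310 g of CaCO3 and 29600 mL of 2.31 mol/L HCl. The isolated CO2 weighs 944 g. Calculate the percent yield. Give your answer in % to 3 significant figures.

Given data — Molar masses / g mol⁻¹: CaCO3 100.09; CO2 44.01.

92.9 %

n(CaCO3) = 2310 / 100.09 = 23.08 mol
n(HCl) = 2.31 × 29600/1000 = 68.38 mol
n/ν → CaCO3: 23.08, HCl: 34.19; CaCO3 is limiting.
theoretical n(CO2) = (1/1) × 23.08 = 23.08 mol → 1016 g
% yield = 944 / 1016 × 100 = 92.91 %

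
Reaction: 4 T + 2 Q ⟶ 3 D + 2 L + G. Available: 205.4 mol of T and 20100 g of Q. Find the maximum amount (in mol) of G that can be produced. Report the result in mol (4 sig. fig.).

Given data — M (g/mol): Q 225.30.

44.61 mol

n(T) = 205.4 mol
n(Q) = 20100 / 225.30 = 89.21 mol
n/ν → T: 51.35, Q: 44.61; Q is limiting.
n(G) = (1/2) × 89.21 = 44.61 mol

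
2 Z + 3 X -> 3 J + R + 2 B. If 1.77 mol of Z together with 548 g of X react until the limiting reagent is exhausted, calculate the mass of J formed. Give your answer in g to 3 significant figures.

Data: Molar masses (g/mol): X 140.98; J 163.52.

n(Z) = 1.770 mol
n(X) = 548.0 / 140.98 = 3.887 mol
n/ν for Z = 1.770/2 = 0.8850
n/ν for X = 3.887/3 = 1.296
Smallest n/ν is Z → limiting reagent.
n(J) = (3/2) × 1.770 = 2.655 mol
mass = 2.655 × 163.52 = 434.1 g

434 g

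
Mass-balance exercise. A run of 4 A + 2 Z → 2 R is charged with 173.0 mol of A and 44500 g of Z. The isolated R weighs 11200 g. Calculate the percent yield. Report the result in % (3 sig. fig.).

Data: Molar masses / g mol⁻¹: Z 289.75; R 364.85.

n(A) = 173.0 mol
n(Z) = 44500 / 289.75 = 153.6 mol
n/ν for A = 173.0/4 = 43.25
n/ν for Z = 153.6/2 = 76.80
Smallest n/ν is A → limiting reagent.
theoretical n(R) = (2/4) × 173.0 = 86.50 mol → 31560 g
% yield = 11200 / 31560 × 100 = 35.49 %

35.5 %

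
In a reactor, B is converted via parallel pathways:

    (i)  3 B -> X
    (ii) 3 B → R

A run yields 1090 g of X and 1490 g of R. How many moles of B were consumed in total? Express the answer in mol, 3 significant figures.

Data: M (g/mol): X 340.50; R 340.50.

n(X) = 1090 / 340.50 = 3.201 mol
n(R) = 1490 / 340.50 = 4.376 mol
n(B) via (i) = (3/1)×3.201 = 9.603 mol
n(B) via (ii) = (3/1)×4.376 = 13.13 mol
total n(B) = 9.603 + 13.13 = 22.73 mol

22.7 mol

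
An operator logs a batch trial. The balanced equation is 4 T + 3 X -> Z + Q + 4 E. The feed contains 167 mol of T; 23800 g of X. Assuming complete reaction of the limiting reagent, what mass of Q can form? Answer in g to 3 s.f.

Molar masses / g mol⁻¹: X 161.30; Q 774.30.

n(T) = 167.0 mol
n(X) = 23800 / 161.30 = 147.6 mol
n/ν for T = 167.0/4 = 41.75
n/ν for X = 147.6/3 = 49.20
Smallest n/ν is T → limiting reagent.
n(Q) = (1/4) × 167.0 = 41.75 mol
mass = 41.75 × 774.30 = 32330 g

32300 g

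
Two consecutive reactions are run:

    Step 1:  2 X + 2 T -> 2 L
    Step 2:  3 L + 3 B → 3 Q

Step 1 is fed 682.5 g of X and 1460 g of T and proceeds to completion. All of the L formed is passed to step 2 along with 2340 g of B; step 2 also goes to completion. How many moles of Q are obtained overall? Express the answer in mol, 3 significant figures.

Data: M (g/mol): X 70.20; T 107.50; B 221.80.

9.72 mol

Step 1:
n(X) = 682.5 / 70.20 = 9.722 mol
n(T) = 1460 / 107.50 = 13.58 mol
n/ν for X = 9.722/2 = 4.861
n/ν for T = 13.58/2 = 6.790
Smallest n/ν is X → limiting reagent.
n(L) produced = (2/2) × 9.722 = 9.722 mol
Step 2:
n(L) available = 9.722 mol
n(B) = 2340 / 221.80 = 10.55 mol
n/ν for L = 9.722/3 = 3.241
n/ν for B = 10.55/3 = 3.517
Smallest n/ν is L → limiting reagent.
n(Q) = (3/3) × 9.722 = 9.722 mol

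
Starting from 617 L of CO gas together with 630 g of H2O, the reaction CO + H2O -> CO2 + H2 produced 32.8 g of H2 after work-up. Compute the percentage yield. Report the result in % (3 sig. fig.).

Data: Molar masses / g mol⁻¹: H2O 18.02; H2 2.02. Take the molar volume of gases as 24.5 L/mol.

64.5 %

n(CO) = 617.0 / 24.5 = 25.18 mol
n(H2O) = 630.0 / 18.02 = 34.96 mol
n/ν for CO = 25.18/1 = 25.18
n/ν for H2O = 34.96/1 = 34.96
Smallest n/ν is CO → limiting reagent.
theoretical n(H2) = (1/1) × 25.18 = 25.18 mol → 50.86 g
% yield = 32.8 / 50.86 × 100 = 64.49 %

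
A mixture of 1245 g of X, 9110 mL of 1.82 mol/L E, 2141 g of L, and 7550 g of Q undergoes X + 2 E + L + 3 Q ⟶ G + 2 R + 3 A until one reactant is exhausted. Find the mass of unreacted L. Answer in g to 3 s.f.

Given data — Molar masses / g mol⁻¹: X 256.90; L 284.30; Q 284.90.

n(X) = 1245 / 256.90 = 4.846 mol
n(E) = 1.82 × 9110/1000 = 16.58 mol
n(L) = 2141 / 284.30 = 7.531 mol
n(Q) = 7550 / 284.90 = 26.50 mol
n/ν for X = 4.846/1 = 4.846
n/ν for E = 16.58/2 = 8.290
n/ν for L = 7.531/1 = 7.531
n/ν for Q = 26.50/3 = 8.833
Smallest n/ν is X → limiting reagent.
L consumed = (1/1) × 4.846 = 4.846 mol
L remaining = 7.531 − 4.846 = 2.685 mol
mass = 2.685 × 284.30 = 763.3 g

763 g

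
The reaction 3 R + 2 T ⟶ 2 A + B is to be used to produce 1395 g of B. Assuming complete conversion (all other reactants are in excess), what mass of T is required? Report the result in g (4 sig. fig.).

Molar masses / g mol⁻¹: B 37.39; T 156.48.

11680 g

n(B) = 1395 / 37.39 = 37.31 mol
n(T) = (2/1) × 37.31 = 74.62 mol
mass = 74.62 × 156.48 = 11680 g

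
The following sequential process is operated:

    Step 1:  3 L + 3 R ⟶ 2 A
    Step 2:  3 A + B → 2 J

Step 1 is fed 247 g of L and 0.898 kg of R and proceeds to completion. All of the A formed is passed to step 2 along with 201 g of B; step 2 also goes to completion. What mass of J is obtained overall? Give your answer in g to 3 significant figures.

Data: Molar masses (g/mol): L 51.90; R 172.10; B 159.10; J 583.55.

1230 g

Step 1:
n(L) = 247.0 / 51.90 = 4.759 mol
n(R) = 0.8980×1000 / 172.10 = 5.218 mol
n/ν → L: 1.586, R: 1.739; L is limiting.
n(A) produced = (2/3) × 4.759 = 3.173 mol
Step 2:
n(A) available = 3.173 mol
n(B) = 201.0 / 159.10 = 1.263 mol
n/ν → A: 1.058, B: 1.263; A is limiting.
n(J) = (2/3) × 3.173 = 2.115 mol
mass = 2.115 × 583.55 = 1234 g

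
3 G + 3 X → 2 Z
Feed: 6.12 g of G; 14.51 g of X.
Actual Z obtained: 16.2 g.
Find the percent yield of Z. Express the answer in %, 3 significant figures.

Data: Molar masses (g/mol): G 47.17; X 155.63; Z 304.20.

n(G) = 6.120 / 47.17 = 0.1297 mol
n(X) = 14.51 / 155.63 = 0.09323 mol
n/ν → G: 0.04323, X: 0.03108; X is limiting.
theoretical n(Z) = (2/3) × 0.09323 = 0.06215 mol → 18.91 g
% yield = 16.2 / 18.91 × 100 = 85.67 %

85.7 %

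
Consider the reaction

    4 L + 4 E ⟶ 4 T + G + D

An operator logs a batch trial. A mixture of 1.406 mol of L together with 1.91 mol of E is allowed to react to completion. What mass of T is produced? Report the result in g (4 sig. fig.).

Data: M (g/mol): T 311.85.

438.5 g

n(L) = 1.406 mol
n(E) = 1.910 mol
n/ν for L = 1.406/4 = 0.3515
n/ν for E = 1.910/4 = 0.4775
Smallest n/ν is L → limiting reagent.
n(T) = (4/4) × 1.406 = 1.406 mol
mass = 1.406 × 311.85 = 438.5 g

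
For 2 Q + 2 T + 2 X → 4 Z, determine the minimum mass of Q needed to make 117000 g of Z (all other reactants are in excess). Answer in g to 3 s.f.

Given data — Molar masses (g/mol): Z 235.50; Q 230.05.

n(Z) = 117000 / 235.50 = 496.8 mol
n(Q) = (2/4) × 496.8 = 248.4 mol
mass = 248.4 × 230.05 = 57140 g

57100 g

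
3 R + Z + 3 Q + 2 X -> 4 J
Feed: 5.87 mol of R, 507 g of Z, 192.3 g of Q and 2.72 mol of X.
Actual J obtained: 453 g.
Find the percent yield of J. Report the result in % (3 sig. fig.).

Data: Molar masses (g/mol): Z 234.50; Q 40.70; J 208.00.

n(R) = 5.870 mol
n(Z) = 507.0 / 234.50 = 2.162 mol
n(Q) = 192.3 / 40.70 = 4.725 mol
n(X) = 2.720 mol
n/ν for R = 5.870/3 = 1.957
n/ν for Z = 2.162/1 = 2.162
n/ν for Q = 4.725/3 = 1.575
n/ν for X = 2.720/2 = 1.360
Smallest n/ν is X → limiting reagent.
theoretical n(J) = (4/2) × 2.720 = 5.440 mol → 1132 g
% yield = 453 / 1132 × 100 = 40.02 %

40.0 %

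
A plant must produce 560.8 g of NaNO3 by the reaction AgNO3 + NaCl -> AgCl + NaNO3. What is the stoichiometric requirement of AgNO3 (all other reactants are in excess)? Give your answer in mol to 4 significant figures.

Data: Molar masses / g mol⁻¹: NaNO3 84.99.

n(NaNO3) = 560.8 / 84.99 = 6.598 mol
n(AgNO3) = (1/1) × 6.598 = 6.598 mol

6.598 mol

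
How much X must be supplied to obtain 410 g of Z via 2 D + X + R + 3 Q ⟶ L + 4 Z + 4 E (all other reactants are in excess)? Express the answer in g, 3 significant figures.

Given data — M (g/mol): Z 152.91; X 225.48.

151 g

n(Z) = 410 / 152.91 = 2.681 mol
n(X) = (1/4) × 2.681 = 0.6703 mol
mass = 0.6703 × 225.48 = 151.1 g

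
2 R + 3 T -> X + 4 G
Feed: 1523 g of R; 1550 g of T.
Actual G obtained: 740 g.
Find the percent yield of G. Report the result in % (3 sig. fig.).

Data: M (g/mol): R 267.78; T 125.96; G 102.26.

n(R) = 1523 / 267.78 = 5.688 mol
n(T) = 1550 / 125.96 = 12.31 mol
n/ν for R = 5.688/2 = 2.844
n/ν for T = 12.31/3 = 4.103
Smallest n/ν is R → limiting reagent.
theoretical n(G) = (4/2) × 5.688 = 11.38 mol → 1164 g
% yield = 740 / 1164 × 100 = 63.57 %

63.6 %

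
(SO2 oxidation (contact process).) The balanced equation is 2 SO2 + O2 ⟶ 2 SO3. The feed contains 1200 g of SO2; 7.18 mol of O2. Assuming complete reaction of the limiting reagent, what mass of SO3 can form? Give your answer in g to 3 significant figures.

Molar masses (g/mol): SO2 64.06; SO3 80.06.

1150 g

n(SO2) = 1200 / 64.06 = 18.73 mol
n(O2) = 7.180 mol
n/ν for SO2 = 18.73/2 = 9.365
n/ν for O2 = 7.180/1 = 7.180
Smallest n/ν is O2 → limiting reagent.
n(SO3) = (2/1) × 7.180 = 14.36 mol
mass = 14.36 × 80.06 = 1150 g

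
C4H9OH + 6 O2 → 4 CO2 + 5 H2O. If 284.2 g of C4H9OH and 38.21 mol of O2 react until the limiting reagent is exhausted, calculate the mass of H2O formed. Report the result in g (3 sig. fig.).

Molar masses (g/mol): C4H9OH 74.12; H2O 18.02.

n(C4H9OH) = 284.2 / 74.12 = 3.834 mol
n(O2) = 38.21 mol
n/ν → C4H9OH: 3.834, O2: 6.368; C4H9OH is limiting.
n(H2O) = (5/1) × 3.834 = 19.17 mol
mass = 19.17 × 18.02 = 345.4 g

345 g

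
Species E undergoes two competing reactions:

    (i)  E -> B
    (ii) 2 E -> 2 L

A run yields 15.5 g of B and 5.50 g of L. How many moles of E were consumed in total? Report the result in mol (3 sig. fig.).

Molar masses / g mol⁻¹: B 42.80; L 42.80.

0.491 mol

n(B) = 15.5 / 42.80 = 0.3621 mol
n(L) = 5.50 / 42.80 = 0.1285 mol
n(E) via (i) = (1/1)×0.3621 = 0.3621 mol
n(E) via (ii) = (2/2)×0.1285 = 0.1285 mol
total n(E) = 0.3621 + 0.1285 = 0.4906 mol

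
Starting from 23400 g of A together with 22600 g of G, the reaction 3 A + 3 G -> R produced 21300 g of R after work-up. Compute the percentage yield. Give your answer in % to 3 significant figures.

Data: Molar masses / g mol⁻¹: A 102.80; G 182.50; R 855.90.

60.3 %

n(A) = 23400 / 102.80 = 227.6 mol
n(G) = 22600 / 182.50 = 123.8 mol
n/ν for A = 227.6/3 = 75.87
n/ν for G = 123.8/3 = 41.27
Smallest n/ν is G → limiting reagent.
theoretical n(R) = (1/3) × 123.8 = 41.27 mol → 35320 g
% yield = 21300 / 35320 × 100 = 60.31 %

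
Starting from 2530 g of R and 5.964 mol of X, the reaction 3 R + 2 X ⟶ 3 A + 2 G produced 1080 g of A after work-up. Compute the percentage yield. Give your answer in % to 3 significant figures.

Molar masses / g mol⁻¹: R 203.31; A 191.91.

n(R) = 2530 / 203.31 = 12.44 mol
n(X) = 5.964 mol
n/ν for R = 12.44/3 = 4.147
n/ν for X = 5.964/2 = 2.982
Smallest n/ν is X → limiting reagent.
theoretical n(A) = (3/2) × 5.964 = 8.946 mol → 1717 g
% yield = 1080 / 1717 × 100 = 62.90 %

62.9 %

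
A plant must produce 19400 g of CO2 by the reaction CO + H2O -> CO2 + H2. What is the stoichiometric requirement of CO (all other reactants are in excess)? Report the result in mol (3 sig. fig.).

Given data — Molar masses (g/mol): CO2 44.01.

441 mol

n(CO2) = 19400 / 44.01 = 440.8 mol
n(CO) = (1/1) × 440.8 = 440.8 mol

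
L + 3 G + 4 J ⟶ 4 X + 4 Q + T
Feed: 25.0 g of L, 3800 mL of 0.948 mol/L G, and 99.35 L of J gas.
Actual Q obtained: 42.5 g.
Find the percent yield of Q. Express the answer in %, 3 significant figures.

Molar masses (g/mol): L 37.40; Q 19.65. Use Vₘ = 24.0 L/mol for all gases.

n(L) = 25.00 / 37.40 = 0.6684 mol
n(G) = 0.948 × 3800/1000 = 3.602 mol
n(J) = 99.35 / 24.0 = 4.140 mol
n/ν → L: 0.6684, G: 1.201, J: 1.035; L is limiting.
theoretical n(Q) = (4/1) × 0.6684 = 2.674 mol → 52.54 g
% yield = 42.5 / 52.54 × 100 = 80.89 %

80.9 %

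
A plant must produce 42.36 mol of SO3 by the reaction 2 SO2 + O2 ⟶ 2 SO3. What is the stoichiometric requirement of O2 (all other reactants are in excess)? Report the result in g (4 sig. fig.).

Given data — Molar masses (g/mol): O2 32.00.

n(SO3) = 42.36 mol
n(O2) = (1/2) × 42.36 = 21.18 mol
mass = 21.18 × 32.00 = 677.8 g

677.8 g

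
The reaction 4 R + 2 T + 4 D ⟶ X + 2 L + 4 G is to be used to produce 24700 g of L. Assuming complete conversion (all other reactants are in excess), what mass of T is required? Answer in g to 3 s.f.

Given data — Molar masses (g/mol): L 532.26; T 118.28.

n(L) = 24700 / 532.26 = 46.41 mol
n(T) = (2/2) × 46.41 = 46.41 mol
mass = 46.41 × 118.28 = 5489 g

5490 g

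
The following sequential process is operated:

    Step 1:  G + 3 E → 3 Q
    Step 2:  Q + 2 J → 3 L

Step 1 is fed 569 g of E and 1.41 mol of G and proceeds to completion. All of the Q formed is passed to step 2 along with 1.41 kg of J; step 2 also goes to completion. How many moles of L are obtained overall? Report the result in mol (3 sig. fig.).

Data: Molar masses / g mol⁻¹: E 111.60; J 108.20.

12.7 mol

Step 1:
n(E) = 569.0 / 111.60 = 5.099 mol
n(G) = 1.410 mol
n/ν for E = 5.099/3 = 1.700
n/ν for G = 1.410/1 = 1.410
Smallest n/ν is G → limiting reagent.
n(Q) produced = (3/1) × 1.410 = 4.230 mol
Step 2:
n(Q) available = 4.230 mol
n(J) = 1.410×1000 / 108.20 = 13.03 mol
n/ν for Q = 4.230/1 = 4.230
n/ν for J = 13.03/2 = 6.515
Smallest n/ν is Q → limiting reagent.
n(L) = (3/1) × 4.230 = 12.69 mol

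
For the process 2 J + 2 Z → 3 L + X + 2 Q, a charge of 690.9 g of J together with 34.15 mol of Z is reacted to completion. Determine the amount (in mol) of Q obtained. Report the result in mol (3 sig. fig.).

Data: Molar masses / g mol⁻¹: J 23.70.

n(J) = 690.9 / 23.70 = 29.15 mol
n(Z) = 34.15 mol
n/ν → J: 14.58, Z: 17.08; J is limiting.
n(Q) = (2/2) × 29.15 = 29.15 mol

29.2 mol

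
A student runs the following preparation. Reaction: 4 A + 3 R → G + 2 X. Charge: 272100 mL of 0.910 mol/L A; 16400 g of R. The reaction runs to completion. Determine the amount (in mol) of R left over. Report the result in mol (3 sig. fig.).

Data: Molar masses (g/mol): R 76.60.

28.4 mol

n(A) = 0.910 × 272100/1000 = 247.6 mol
n(R) = 16400 / 76.60 = 214.1 mol
n/ν → A: 61.90, R: 71.37; A is limiting.
R consumed = (3/4) × 247.6 = 185.7 mol
R remaining = 214.1 − 185.7 = 28.40 mol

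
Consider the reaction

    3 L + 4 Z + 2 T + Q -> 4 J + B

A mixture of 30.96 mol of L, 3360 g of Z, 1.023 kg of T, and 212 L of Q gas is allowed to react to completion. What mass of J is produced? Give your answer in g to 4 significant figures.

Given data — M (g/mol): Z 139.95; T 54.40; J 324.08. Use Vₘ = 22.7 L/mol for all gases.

n(L) = 30.96 mol
n(Z) = 3360 / 139.95 = 24.01 mol
n(T) = 1.023×1000 / 54.40 = 18.81 mol
n(Q) = 212.0 / 22.7 = 9.339 mol
n/ν → L: 10.32, Z: 6.003, T: 9.405, Q: 9.339; Z is limiting.
n(J) = (4/4) × 24.01 = 24.01 mol
mass = 24.01 × 324.08 = 7781 g

7781 g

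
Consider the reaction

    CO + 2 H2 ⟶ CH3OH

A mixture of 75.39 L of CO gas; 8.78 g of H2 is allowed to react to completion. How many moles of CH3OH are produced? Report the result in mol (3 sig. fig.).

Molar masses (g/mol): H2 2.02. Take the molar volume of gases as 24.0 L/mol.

n(CO) = 75.39 / 24.0 = 3.141 mol
n(H2) = 8.780 / 2.02 = 4.347 mol
n/ν for CO = 3.141/1 = 3.141
n/ν for H2 = 4.347/2 = 2.174
Smallest n/ν is H2 → limiting reagent.
n(CH3OH) = (1/2) × 4.347 = 2.174 mol

2.17 mol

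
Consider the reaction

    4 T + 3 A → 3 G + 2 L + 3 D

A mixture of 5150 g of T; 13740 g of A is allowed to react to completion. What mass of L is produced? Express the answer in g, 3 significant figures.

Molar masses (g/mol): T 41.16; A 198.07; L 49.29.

2280 g

n(T) = 5150 / 41.16 = 125.1 mol
n(A) = 13740 / 198.07 = 69.37 mol
n/ν for T = 125.1/4 = 31.28
n/ν for A = 69.37/3 = 23.12
Smallest n/ν is A → limiting reagent.
n(L) = (2/3) × 69.37 = 46.25 mol
mass = 46.25 × 49.29 = 2280 g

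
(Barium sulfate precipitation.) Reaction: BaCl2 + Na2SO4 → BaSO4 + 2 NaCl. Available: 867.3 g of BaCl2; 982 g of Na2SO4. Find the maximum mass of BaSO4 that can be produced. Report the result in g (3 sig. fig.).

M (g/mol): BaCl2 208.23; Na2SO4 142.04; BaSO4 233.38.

972 g

n(BaCl2) = 867.3 / 208.23 = 4.165 mol
n(Na2SO4) = 982.0 / 142.04 = 6.914 mol
n/ν for BaCl2 = 4.165/1 = 4.165
n/ν for Na2SO4 = 6.914/1 = 6.914
Smallest n/ν is BaCl2 → limiting reagent.
n(BaSO4) = (1/1) × 4.165 = 4.165 mol
mass = 4.165 × 233.38 = 972.0 g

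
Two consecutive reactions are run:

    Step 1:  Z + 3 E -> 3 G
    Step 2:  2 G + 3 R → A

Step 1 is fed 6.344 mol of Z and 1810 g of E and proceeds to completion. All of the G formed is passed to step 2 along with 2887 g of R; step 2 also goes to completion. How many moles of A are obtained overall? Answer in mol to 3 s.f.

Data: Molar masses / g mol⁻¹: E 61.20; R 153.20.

Step 1:
n(Z) = 6.344 mol
n(E) = 1810 / 61.20 = 29.58 mol
n/ν for Z = 6.344/1 = 6.344
n/ν for E = 29.58/3 = 9.860
Smallest n/ν is Z → limiting reagent.
n(G) produced = (3/1) × 6.344 = 19.03 mol
Step 2:
n(G) available = 19.03 mol
n(R) = 2887 / 153.20 = 18.84 mol
n/ν for G = 19.03/2 = 9.515
n/ν for R = 18.84/3 = 6.280
Smallest n/ν is R → limiting reagent.
n(A) = (1/3) × 18.84 = 6.280 mol

6.28 mol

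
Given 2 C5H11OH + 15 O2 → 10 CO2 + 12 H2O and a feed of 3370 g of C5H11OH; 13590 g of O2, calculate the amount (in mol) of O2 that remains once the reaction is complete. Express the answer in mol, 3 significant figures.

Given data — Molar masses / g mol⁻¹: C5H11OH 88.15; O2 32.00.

n(C5H11OH) = 3370 / 88.15 = 38.23 mol
n(O2) = 13590 / 32.00 = 424.7 mol
n/ν for C5H11OH = 38.23/2 = 19.12
n/ν for O2 = 424.7/15 = 28.31
Smallest n/ν is C5H11OH → limiting reagent.
O2 consumed = (15/2) × 38.23 = 286.7 mol
O2 remaining = 424.7 − 286.7 = 138.0 mol

138 mol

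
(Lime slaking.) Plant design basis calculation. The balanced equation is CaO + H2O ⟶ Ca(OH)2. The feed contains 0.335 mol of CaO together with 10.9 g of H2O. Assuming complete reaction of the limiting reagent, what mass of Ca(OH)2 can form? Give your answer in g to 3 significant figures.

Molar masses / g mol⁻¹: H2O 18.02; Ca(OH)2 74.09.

n(CaO) = 0.3350 mol
n(H2O) = 10.90 / 18.02 = 0.6049 mol
n/ν for CaO = 0.3350/1 = 0.3350
n/ν for H2O = 0.6049/1 = 0.6049
Smallest n/ν is CaO → limiting reagent.
n(Ca(OH)2) = (1/1) × 0.3350 = 0.3350 mol
mass = 0.3350 × 74.09 = 24.82 g

24.8 g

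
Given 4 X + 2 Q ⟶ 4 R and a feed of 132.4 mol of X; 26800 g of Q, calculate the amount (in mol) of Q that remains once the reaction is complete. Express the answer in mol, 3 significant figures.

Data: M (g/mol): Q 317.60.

18.2 mol

n(X) = 132.4 mol
n(Q) = 26800 / 317.60 = 84.38 mol
n/ν for X = 132.4/4 = 33.10
n/ν for Q = 84.38/2 = 42.19
Smallest n/ν is X → limiting reagent.
Q consumed = (2/4) × 132.4 = 66.20 mol
Q remaining = 84.38 − 66.20 = 18.18 mol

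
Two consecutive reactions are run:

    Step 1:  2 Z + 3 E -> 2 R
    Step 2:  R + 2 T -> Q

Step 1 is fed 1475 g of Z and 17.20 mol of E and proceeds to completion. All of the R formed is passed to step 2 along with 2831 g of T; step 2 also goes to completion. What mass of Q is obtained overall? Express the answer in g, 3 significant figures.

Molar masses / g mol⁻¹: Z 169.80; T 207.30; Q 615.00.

Step 1:
n(Z) = 1475 / 169.80 = 8.687 mol
n(E) = 17.20 mol
n/ν → Z: 4.344, E: 5.733; Z is limiting.
n(R) produced = (2/2) × 8.687 = 8.687 mol
Step 2:
n(R) available = 8.687 mol
n(T) = 2831 / 207.30 = 13.66 mol
n/ν → R: 8.687, T: 6.830; T is limiting.
n(Q) = (1/2) × 13.66 = 6.830 mol
mass = 6.830 × 615.00 = 4200 g

4200 g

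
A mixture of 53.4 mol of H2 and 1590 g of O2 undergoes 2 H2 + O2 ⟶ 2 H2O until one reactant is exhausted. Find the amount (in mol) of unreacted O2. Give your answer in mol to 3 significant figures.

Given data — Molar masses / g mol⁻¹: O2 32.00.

23.0 mol

n(H2) = 53.40 mol
n(O2) = 1590 / 32.00 = 49.69 mol
n/ν for H2 = 53.40/2 = 26.70
n/ν for O2 = 49.69/1 = 49.69
Smallest n/ν is H2 → limiting reagent.
O2 consumed = (1/2) × 53.40 = 26.70 mol
O2 remaining = 49.69 − 26.70 = 22.99 mol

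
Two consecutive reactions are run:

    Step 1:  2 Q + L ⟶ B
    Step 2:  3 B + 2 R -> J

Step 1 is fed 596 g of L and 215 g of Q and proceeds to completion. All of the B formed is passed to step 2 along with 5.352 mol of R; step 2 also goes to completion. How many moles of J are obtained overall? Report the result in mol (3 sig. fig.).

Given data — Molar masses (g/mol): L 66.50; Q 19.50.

1.84 mol

Step 1:
n(L) = 596.0 / 66.50 = 8.962 mol
n(Q) = 215.0 / 19.50 = 11.03 mol
n/ν for L = 8.962/1 = 8.962
n/ν for Q = 11.03/2 = 5.515
Smallest n/ν is Q → limiting reagent.
n(B) produced = (1/2) × 11.03 = 5.515 mol
Step 2:
n(B) available = 5.515 mol
n(R) = 5.352 mol
n/ν for B = 5.515/3 = 1.838
n/ν for R = 5.352/2 = 2.676
Smallest n/ν is B → limiting reagent.
n(J) = (1/3) × 5.515 = 1.838 mol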